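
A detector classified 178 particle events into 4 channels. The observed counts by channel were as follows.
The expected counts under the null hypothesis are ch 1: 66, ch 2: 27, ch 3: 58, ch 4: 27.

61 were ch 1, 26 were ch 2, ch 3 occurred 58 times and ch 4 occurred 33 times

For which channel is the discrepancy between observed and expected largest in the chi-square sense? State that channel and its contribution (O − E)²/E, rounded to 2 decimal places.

ch 4, 1.33

ch 1: (61 − 66)²/66 = 25/66 = 0.379
ch 2: (26 − 27)²/27 = 1/27 = 0.037
ch 3: (58 − 58)²/58 = 0/58 = 0.000
ch 4: (33 − 27)²/27 = 36/27 = 1.333
The largest term is for ch 4: 1.33.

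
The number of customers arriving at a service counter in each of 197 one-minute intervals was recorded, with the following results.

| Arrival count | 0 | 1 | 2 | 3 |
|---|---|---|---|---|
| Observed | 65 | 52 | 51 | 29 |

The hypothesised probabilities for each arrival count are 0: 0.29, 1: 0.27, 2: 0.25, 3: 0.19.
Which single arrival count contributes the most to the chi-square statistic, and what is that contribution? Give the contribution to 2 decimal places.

Expected counts E_i = n·p_i: 197×0.29 = 57.13, 197×0.27 = 53.19, 197×0.25 = 49.25, 197×0.19 = 37.43.
χ² = (65−57.13)²/57.13 + (52−53.19)²/53.19 + (51−49.25)²/49.25 + (29−37.43)²/37.43
   = 1.084 + 0.027 + 0.062 + 1.899
The largest term is for 3: 1.90.

3, 1.90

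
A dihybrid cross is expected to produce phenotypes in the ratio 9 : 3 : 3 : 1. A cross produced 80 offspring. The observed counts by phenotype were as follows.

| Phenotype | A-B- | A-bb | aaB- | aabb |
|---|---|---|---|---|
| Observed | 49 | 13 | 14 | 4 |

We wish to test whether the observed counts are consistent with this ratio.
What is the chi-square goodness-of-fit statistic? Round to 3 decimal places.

Ratio total = 16. Expected counts: 80×9/16 = 45, 80×3/16 = 15, 80×3/16 = 15, 80×1/16 = 5.
A-B-: (49 − 45)²/45 = 16/45 = 0.3556
A-bb: (13 − 15)²/15 = 4/15 = 0.2667
aaB-: (14 − 15)²/15 = 1/15 = 0.0667
aabb: (4 − 5)²/5 = 1/5 = 0.2000
Sum = 0.889

0.889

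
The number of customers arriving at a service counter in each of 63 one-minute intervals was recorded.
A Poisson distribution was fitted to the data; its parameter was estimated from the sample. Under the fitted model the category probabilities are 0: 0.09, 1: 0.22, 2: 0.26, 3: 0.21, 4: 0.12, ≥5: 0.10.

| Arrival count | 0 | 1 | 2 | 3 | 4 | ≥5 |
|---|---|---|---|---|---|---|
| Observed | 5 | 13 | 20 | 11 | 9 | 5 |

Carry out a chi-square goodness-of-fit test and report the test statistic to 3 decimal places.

1.851

Expected counts E_i = n·p_i: 63×0.09 = 5.67, 63×0.22 = 13.86, 63×0.26 = 16.38, 63×0.21 = 13.23, 63×0.12 = 7.56, 63×0.10 = 6.3.
χ² = (5−5.67)²/5.67 + (13−13.86)²/13.86 + (20−16.38)²/16.38 + (11−13.23)²/13.23 + (9−7.56)²/7.56 + (5−6.3)²/6.3
   = 0.0792 + 0.0534 + 0.8000 + 0.3759 + 0.2743 + 0.2683
Sum = 1.851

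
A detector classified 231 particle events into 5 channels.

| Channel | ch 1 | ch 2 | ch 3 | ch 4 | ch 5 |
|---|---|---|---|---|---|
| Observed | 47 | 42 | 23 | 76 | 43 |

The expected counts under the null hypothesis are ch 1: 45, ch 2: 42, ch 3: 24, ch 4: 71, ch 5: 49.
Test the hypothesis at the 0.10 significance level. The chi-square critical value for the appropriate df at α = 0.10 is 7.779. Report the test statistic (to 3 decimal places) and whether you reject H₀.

1.217; do not reject

χ² = (47−45)²/45 + (42−42)²/42 + (23−24)²/24 + (76−71)²/71 + (43−49)²/49
   = 0.0889 + 0.0000 + 0.0417 + 0.3521 + 0.7347
Sum = 1.217
df = 4. Since 1.217 < 7.779, we do not reject H₀.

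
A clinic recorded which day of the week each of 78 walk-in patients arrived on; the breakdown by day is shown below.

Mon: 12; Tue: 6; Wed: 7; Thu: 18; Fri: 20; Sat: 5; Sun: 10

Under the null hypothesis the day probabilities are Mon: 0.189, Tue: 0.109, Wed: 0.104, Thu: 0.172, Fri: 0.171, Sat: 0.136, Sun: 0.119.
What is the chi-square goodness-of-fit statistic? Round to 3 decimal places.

9.313

Expected counts E_i = n·p_i: 78×0.189 = 14.742, 78×0.109 = 8.502, 78×0.104 = 8.112, 78×0.172 = 13.416, 78×0.171 = 13.338, 78×0.136 = 10.608, 78×0.119 = 9.282.
χ² = (12−14.742)²/14.742 + (6−8.502)²/8.502 + (7−8.112)²/8.112 + (18−13.416)²/13.416 + (20−13.338)²/13.338 + (5−10.608)²/10.608 + (10−9.282)²/9.282
   = 0.5100 + 0.7363 + 0.1524 + 1.5663 + 3.3275 + 2.9647 + 0.0555
Sum = 9.313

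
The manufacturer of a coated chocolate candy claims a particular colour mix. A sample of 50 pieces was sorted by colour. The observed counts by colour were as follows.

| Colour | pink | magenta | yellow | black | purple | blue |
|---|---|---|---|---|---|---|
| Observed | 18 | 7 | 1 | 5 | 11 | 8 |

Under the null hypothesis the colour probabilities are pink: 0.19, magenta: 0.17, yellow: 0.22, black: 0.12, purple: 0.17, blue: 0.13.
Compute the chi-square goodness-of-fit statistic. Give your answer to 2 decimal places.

Expected counts E_i = n·p_i: 50×0.19 = 9.5, 50×0.17 = 8.5, 50×0.22 = 11, 50×0.12 = 6, 50×0.17 = 8.5, 50×0.13 = 6.5.
cat          O        E   (O−E)²/E
pink        18      9.5      7.605
magenta      7      8.5      0.265
yellow       1       11      9.091
black        5        6      0.167
purple      11      8.5      0.735
blue         8      6.5      0.346
Sum = 18.21

18.21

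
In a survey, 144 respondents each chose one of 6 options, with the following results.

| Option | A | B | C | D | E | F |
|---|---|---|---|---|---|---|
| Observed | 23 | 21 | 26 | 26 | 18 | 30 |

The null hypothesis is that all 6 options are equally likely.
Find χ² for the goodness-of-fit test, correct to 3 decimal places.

3.750

Under H₀ each category has probability 1/6, so each expected count is 144/6 = 24.
A: (23 − 24)²/24 = 1/24 = 0.0417
B: (21 − 24)²/24 = 9/24 = 0.3750
C: (26 − 24)²/24 = 4/24 = 0.1667
D: (26 − 24)²/24 = 4/24 = 0.1667
E: (18 − 24)²/24 = 36/24 = 1.5000
F: (30 − 24)²/24 = 36/24 = 1.5000
Sum = 3.750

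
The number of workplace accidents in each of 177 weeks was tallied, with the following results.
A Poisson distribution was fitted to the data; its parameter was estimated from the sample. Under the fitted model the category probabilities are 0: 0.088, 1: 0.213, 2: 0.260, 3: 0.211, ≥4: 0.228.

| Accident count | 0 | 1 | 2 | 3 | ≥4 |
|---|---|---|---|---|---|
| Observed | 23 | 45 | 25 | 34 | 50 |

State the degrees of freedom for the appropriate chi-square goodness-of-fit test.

3

There are k = 5 categories and 1 parameter estimated from the data, so df = 5 − 1 − 1 = 3.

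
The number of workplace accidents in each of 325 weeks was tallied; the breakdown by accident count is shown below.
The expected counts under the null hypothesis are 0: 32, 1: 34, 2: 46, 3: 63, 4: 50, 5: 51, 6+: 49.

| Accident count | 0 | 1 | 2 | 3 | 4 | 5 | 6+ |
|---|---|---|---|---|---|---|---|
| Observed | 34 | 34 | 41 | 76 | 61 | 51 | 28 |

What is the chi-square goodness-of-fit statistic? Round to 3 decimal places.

14.771

cat         O        E   (O−E)²/E
0          34       32     0.1250
1          34       34     0.0000
2          41       46     0.5435
3          76       63     2.6825
4          61       50     2.4200
5          51       51     0.0000
6+         28       49     9.0000
Sum = 14.771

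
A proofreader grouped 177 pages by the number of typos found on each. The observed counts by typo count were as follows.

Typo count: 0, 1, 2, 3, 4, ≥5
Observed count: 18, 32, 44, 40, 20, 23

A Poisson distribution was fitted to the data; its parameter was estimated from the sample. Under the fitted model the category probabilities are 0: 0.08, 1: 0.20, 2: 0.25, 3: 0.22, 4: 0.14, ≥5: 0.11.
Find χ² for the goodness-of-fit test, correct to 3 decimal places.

2.960

Expected counts E_i = n·p_i: 177×0.08 = 14.16, 177×0.20 = 35.4, 177×0.25 = 44.25, 177×0.22 = 38.94, 177×0.14 = 24.78, 177×0.11 = 19.47.
χ² = (18−14.16)²/14.16 + (32−35.4)²/35.4 + (44−44.25)²/44.25 + (40−38.94)²/38.94 + (20−24.78)²/24.78 + (23−19.47)²/19.47
   = 1.0414 + 0.3266 + 0.0014 + 0.0289 + 0.9221 + 0.6400
Sum = 2.960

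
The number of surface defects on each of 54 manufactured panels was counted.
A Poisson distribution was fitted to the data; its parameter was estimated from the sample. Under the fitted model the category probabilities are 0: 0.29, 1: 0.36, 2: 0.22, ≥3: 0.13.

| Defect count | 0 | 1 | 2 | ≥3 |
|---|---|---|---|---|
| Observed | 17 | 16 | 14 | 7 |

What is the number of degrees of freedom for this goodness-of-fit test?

There are k = 4 categories and 1 parameter estimated from the data, so df = 4 − 1 − 1 = 2.

2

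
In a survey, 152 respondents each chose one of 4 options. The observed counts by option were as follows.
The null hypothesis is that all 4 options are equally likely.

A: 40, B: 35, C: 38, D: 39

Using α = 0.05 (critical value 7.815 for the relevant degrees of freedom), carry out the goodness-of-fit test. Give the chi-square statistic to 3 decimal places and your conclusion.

Under H₀ each category has probability 1/4, so each expected count is 152/4 = 38.
cat         O        E   (O−E)²/E
A          40       38     0.1053
B          35       38     0.2368
C          38       38     0.0000
D          39       38     0.0263
Sum = 0.368
df = 3. Since 0.368 < 7.815, we do not reject H₀.

0.368; do not reject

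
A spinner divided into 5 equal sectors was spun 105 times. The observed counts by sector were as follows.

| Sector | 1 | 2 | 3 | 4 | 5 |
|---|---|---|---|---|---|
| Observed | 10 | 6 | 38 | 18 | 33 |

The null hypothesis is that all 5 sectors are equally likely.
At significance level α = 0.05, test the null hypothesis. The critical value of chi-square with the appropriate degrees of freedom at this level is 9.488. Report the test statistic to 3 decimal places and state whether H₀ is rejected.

37.524; reject

Expected count for each of the 5 categories: 105/5 = 21.
cat         O        E   (O−E)²/E
1          10       21     5.7619
2           6       21    10.7143
3          38       21    13.7619
4          18       21     0.4286
5          33       21     6.8571
Sum = 37.524
df = 4. Since 37.524 > 9.488, we reject H₀.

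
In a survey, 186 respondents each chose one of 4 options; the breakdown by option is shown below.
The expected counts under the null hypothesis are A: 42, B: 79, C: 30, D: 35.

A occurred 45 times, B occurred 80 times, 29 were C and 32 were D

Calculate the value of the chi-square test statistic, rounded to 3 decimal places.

0.517

cat         O        E   (O−E)²/E
A          45       42     0.2143
B          80       79     0.0127
C          29       30     0.0333
D          32       35     0.2571
Sum = 0.517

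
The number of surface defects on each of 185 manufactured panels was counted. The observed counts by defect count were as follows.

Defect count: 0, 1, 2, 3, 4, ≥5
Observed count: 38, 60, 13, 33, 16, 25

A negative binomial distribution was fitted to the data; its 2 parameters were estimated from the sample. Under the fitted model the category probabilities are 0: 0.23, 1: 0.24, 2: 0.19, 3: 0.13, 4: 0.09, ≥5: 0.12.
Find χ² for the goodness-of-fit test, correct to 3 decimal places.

23.635

Expected counts E_i = n·p_i: 185×0.23 = 42.55, 185×0.24 = 44.4, 185×0.19 = 35.15, 185×0.13 = 24.05, 185×0.09 = 16.65, 185×0.12 = 22.2.
0: (38 − 42.55)²/42.55 = 20.7025/42.55 = 0.4865
1: (60 − 44.4)²/44.4 = 243.36/44.4 = 5.4811
2: (13 − 35.15)²/35.15 = 490.6225/35.15 = 13.9580
3: (33 − 24.05)²/24.05 = 80.1025/24.05 = 3.3307
4: (16 − 16.65)²/16.65 = 0.4225/16.65 = 0.0254
≥5: (25 − 22.2)²/22.2 = 7.84/22.2 = 0.3532
Sum = 23.635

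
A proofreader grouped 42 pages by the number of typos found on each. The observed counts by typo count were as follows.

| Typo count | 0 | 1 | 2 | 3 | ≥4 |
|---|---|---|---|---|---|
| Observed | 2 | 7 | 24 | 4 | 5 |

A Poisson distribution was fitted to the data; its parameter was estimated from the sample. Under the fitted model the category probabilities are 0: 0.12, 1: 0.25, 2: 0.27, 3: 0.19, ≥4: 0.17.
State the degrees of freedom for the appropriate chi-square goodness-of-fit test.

There are k = 5 categories and 1 parameter estimated from the data, so df = 5 − 1 − 1 = 3.

3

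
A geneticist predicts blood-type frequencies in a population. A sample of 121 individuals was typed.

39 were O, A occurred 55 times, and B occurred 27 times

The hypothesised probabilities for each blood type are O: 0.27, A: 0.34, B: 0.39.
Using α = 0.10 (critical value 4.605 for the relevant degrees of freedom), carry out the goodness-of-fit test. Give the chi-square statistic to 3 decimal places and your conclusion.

14.534; reject

Expected counts E_i = n·p_i: 121×0.27 = 32.67, 121×0.34 = 41.14, 121×0.39 = 47.19.
cat         O        E   (O−E)²/E
O          39    32.67     1.2265
A          55    41.14     4.6694
B          27    47.19     8.6382
Sum = 14.534
df = 2. Since 14.534 > 4.605, we reject H₀.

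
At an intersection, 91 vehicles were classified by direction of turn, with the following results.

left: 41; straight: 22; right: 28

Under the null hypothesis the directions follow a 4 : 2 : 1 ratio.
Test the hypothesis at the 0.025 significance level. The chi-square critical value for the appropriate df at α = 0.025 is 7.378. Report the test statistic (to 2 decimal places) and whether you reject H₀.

20.25; reject

Ratio total = 7. Expected counts: 91×4/7 = 52, 91×2/7 = 26, 91×1/7 = 13.
left: (41 − 52)²/52 = 121/52 = 2.327
straight: (22 − 26)²/26 = 16/26 = 0.615
right: (28 − 13)²/13 = 225/13 = 17.308
Sum = 20.25
df = 2. Since 20.25 > 7.378, we reject H₀.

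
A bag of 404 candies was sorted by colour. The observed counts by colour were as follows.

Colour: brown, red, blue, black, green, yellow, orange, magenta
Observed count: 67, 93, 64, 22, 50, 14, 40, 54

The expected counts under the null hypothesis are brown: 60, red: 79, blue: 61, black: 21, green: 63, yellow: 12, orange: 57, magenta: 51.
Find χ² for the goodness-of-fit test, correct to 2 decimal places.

brown: (67 − 60)²/60 = 49/60 = 0.817
red: (93 − 79)²/79 = 196/79 = 2.481
blue: (64 − 61)²/61 = 9/61 = 0.148
black: (22 − 21)²/21 = 1/21 = 0.048
green: (50 − 63)²/63 = 169/63 = 2.683
yellow: (14 − 12)²/12 = 4/12 = 0.333
orange: (40 − 57)²/57 = 289/57 = 5.070
magenta: (54 − 51)²/51 = 9/51 = 0.176
Sum = 11.76

11.76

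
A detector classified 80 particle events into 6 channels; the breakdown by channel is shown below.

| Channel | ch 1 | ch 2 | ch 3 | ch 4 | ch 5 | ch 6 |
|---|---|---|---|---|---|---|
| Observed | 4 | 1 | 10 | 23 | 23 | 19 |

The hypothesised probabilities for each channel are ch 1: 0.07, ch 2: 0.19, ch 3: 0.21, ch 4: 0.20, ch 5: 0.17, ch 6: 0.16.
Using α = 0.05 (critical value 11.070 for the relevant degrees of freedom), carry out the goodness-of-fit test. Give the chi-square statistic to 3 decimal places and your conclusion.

Expected counts E_i = n·p_i: 80×0.07 = 5.6, 80×0.19 = 15.2, 80×0.21 = 16.8, 80×0.20 = 16, 80×0.17 = 13.6, 80×0.16 = 12.8.
ch 1: (4 − 5.6)²/5.6 = 2.56/5.6 = 0.4571
ch 2: (1 − 15.2)²/15.2 = 201.64/15.2 = 13.2658
ch 3: (10 − 16.8)²/16.8 = 46.24/16.8 = 2.7524
ch 4: (23 − 16)²/16 = 49/16 = 3.0625
ch 5: (23 − 13.6)²/13.6 = 88.36/13.6 = 6.4971
ch 6: (19 − 12.8)²/12.8 = 38.44/12.8 = 3.0031
Sum = 29.038
df = 5. Since 29.038 > 11.070, we reject H₀.

29.038; reject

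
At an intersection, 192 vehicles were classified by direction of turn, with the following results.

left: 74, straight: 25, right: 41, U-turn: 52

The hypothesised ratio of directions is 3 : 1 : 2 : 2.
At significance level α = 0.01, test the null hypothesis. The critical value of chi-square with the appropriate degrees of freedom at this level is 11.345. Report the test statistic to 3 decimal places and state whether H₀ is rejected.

Ratio total = 8. Expected counts: 192×3/8 = 72, 192×1/8 = 24, 192×2/8 = 48, 192×2/8 = 48.
χ² = (74−72)²/72 + (25−24)²/24 + (41−48)²/48 + (52−48)²/48
   = 0.0556 + 0.0417 + 1.0208 + 0.3333
Sum = 1.451
df = 3. Since 1.451 < 11.345, we do not reject H₀.

1.451; do not reject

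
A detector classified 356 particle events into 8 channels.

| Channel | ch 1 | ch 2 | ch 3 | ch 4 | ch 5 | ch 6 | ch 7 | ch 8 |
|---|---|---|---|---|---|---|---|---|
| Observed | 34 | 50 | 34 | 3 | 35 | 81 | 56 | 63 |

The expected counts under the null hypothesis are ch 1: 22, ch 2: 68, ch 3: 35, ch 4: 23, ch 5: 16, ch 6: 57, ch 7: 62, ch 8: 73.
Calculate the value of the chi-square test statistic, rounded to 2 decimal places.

cat         O        E   (O−E)²/E
ch 1       34       22      6.545
ch 2       50       68      4.765
ch 3       34       35      0.029
ch 4        3       23     17.391
ch 5       35       16     22.563
ch 6       81       57     10.105
ch 7       56       62      0.581
ch 8       63       73      1.370
Sum = 63.35

63.35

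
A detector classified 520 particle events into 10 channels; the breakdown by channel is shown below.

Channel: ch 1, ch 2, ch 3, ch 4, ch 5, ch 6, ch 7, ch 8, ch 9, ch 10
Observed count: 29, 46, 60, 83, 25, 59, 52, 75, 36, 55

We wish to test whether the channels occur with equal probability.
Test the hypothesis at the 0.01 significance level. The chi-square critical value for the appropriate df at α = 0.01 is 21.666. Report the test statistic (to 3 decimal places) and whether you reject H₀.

60.808; reject

Expected count for each of the 10 categories: 520/10 = 52.
cat         O        E   (O−E)²/E
ch 1       29       52    10.1731
ch 2       46       52     0.6923
ch 3       60       52     1.2308
ch 4       83       52    18.4808
ch 5       25       52    14.0192
ch 6       59       52     0.9423
ch 7       52       52     0.0000
ch 8       75       52    10.1731
ch 9       36       52     4.9231
ch 10      55       52     0.1731
Sum = 60.808
df = 9. Since 60.808 > 21.666, we reject H₀.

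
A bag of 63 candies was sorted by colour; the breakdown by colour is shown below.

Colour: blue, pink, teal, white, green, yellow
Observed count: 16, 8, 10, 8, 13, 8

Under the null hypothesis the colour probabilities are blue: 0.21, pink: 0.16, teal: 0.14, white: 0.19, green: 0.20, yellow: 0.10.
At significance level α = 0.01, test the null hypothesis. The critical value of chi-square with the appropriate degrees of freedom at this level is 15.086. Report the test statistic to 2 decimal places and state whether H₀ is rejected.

2.96; do not reject

Expected counts E_i = n·p_i: 63×0.21 = 13.23, 63×0.16 = 10.08, 63×0.14 = 8.82, 63×0.19 = 11.97, 63×0.20 = 12.6, 63×0.10 = 6.3.
cat         O        E   (O−E)²/E
blue       16    13.23      0.580
pink        8    10.08      0.429
teal       10     8.82      0.158
white       8    11.97      1.317
green      13     12.6      0.013
yellow      8      6.3      0.459
Sum = 2.96
df = 5. Since 2.96 < 15.086, we do not reject H₀.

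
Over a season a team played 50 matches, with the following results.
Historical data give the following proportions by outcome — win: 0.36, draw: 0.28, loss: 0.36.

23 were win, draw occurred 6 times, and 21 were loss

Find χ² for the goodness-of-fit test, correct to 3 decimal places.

Expected counts E_i = n·p_i: 50×0.36 = 18, 50×0.28 = 14, 50×0.36 = 18.
win: (23 − 18)²/18 = 25/18 = 1.3889
draw: (6 − 14)²/14 = 64/14 = 4.5714
loss: (21 − 18)²/18 = 9/18 = 0.5000
Sum = 6.460

6.460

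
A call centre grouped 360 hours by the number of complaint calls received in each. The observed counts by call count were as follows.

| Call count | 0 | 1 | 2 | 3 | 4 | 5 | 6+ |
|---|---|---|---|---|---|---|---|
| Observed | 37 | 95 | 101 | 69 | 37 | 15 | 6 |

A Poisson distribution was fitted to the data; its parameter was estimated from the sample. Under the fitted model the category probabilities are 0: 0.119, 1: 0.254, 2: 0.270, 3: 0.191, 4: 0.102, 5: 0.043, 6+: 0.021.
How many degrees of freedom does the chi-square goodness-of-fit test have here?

5

There are k = 7 categories and 1 parameter estimated from the data, so df = 7 − 1 − 1 = 5.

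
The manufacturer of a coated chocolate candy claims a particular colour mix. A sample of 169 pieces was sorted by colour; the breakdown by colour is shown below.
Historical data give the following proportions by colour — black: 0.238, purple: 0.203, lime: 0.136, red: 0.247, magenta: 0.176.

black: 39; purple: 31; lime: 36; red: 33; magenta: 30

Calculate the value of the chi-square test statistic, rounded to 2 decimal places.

Expected counts E_i = n·p_i: 169×0.238 = 40.222, 169×0.203 = 34.307, 169×0.136 = 22.984, 169×0.247 = 41.743, 169×0.176 = 29.744.
black: (39 − 40.222)²/40.222 = 1.493284/40.222 = 0.037
purple: (31 − 34.307)²/34.307 = 10.936249/34.307 = 0.319
lime: (36 − 22.984)²/22.984 = 169.416256/22.984 = 7.371
red: (33 − 41.743)²/41.743 = 76.440049/41.743 = 1.831
magenta: (30 − 29.744)²/29.744 = 0.065536/29.744 = 0.002
Sum = 9.56

9.56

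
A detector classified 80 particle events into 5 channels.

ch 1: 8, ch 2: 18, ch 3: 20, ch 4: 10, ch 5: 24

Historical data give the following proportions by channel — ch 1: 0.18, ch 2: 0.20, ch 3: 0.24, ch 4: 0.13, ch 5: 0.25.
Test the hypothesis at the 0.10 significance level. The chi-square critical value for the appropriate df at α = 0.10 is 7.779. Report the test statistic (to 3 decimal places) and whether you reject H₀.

Expected counts E_i = n·p_i: 80×0.18 = 14.4, 80×0.20 = 16, 80×0.24 = 19.2, 80×0.13 = 10.4, 80×0.25 = 20.
cat         O        E   (O−E)²/E
ch 1        8     14.4     2.8444
ch 2       18       16     0.2500
ch 3       20     19.2     0.0333
ch 4       10     10.4     0.0154
ch 5       24       20     0.8000
Sum = 3.943
df = 4. Since 3.943 < 7.779, we do not reject H₀.

3.943; do not reject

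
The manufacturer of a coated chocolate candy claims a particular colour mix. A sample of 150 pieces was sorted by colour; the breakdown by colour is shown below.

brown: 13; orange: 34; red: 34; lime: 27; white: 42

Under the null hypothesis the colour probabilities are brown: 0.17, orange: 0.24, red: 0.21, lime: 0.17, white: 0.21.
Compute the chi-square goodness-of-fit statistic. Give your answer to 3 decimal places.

Expected counts E_i = n·p_i: 150×0.17 = 25.5, 150×0.24 = 36, 150×0.21 = 31.5, 150×0.17 = 25.5, 150×0.21 = 31.5.
brown: (13 − 25.5)²/25.5 = 156.25/25.5 = 6.1275
orange: (34 − 36)²/36 = 4/36 = 0.1111
red: (34 − 31.5)²/31.5 = 6.25/31.5 = 0.1984
lime: (27 − 25.5)²/25.5 = 2.25/25.5 = 0.0882
white: (42 − 31.5)²/31.5 = 110.25/31.5 = 3.5000
Sum = 10.025

10.025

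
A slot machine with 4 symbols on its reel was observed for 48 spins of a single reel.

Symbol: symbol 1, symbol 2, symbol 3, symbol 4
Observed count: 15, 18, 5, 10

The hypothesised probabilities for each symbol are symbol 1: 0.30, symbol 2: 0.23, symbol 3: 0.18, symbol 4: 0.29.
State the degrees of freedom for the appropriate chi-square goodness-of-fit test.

3

There are k = 4 categories and no parameters were estimated from the data, so df = 4 − 1 = 3.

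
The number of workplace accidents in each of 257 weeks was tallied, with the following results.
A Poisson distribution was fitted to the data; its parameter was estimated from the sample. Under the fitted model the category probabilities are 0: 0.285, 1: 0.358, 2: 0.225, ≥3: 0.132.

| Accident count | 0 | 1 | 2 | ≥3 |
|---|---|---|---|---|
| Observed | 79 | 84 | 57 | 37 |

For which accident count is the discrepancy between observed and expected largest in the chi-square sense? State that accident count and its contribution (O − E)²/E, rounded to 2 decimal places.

Expected counts E_i = n·p_i: 257×0.285 = 73.245, 257×0.358 = 92.006, 257×0.225 = 57.825, 257×0.132 = 33.924.
cat         O        E   (O−E)²/E
0          79   73.245      0.452
1          84   92.006      0.697
2          57   57.825      0.012
≥3         37   33.924      0.279
The largest term is for 1: 0.70.

1, 0.70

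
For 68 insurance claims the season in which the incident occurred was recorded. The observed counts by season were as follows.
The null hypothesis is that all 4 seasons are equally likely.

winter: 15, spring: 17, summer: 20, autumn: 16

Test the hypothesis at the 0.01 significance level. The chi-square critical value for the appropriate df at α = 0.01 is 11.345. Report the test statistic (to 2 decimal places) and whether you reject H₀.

0.82; do not reject

Expected count for each of the 4 categories: 68/4 = 17.
winter: (15 − 17)²/17 = 4/17 = 0.235
spring: (17 − 17)²/17 = 0/17 = 0.000
summer: (20 − 17)²/17 = 9/17 = 0.529
autumn: (16 − 17)²/17 = 1/17 = 0.059
Sum = 0.82
df = 3. Since 0.82 < 11.345, we do not reject H₀.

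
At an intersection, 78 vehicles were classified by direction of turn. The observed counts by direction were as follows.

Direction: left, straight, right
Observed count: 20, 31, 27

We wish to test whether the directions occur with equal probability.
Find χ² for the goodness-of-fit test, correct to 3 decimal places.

2.385

Under H₀ each category has probability 1/3, so each expected count is 78/3 = 26.
cat           O        E   (O−E)²/E
left         20       26     1.3846
straight     31       26     0.9615
right        27       26     0.0385
Sum = 2.385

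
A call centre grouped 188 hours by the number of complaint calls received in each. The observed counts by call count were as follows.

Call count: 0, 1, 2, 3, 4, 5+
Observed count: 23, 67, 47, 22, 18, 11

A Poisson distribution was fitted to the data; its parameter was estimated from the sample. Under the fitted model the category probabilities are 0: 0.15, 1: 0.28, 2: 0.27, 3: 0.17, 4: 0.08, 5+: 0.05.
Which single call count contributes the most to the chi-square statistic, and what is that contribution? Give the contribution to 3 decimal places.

1, 3.917

Expected counts E_i = n·p_i: 188×0.15 = 28.2, 188×0.28 = 52.64, 188×0.27 = 50.76, 188×0.17 = 31.96, 188×0.08 = 15.04, 188×0.05 = 9.4.
0: (23 − 28.2)²/28.2 = 27.04/28.2 = 0.9589
1: (67 − 52.64)²/52.64 = 206.2096/52.64 = 3.9174
2: (47 − 50.76)²/50.76 = 14.1376/50.76 = 0.2785
3: (22 − 31.96)²/31.96 = 99.2016/31.96 = 3.1039
4: (18 − 15.04)²/15.04 = 8.7616/15.04 = 0.5826
5+: (11 − 9.4)²/9.4 = 2.56/9.4 = 0.2723
The largest term is for 1: 3.917.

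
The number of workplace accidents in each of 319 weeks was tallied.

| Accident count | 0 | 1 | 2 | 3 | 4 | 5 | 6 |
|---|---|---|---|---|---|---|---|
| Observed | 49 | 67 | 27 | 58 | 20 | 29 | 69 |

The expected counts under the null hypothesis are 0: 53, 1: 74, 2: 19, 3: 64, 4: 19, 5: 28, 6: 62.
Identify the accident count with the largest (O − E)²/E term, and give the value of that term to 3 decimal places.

2, 3.368

0: (49 − 53)²/53 = 16/53 = 0.3019
1: (67 − 74)²/74 = 49/74 = 0.6622
2: (27 − 19)²/19 = 64/19 = 3.3684
3: (58 − 64)²/64 = 36/64 = 0.5625
4: (20 − 19)²/19 = 1/19 = 0.0526
5: (29 − 28)²/28 = 1/28 = 0.0357
6: (69 − 62)²/62 = 49/62 = 0.7903
The largest term is for 2: 3.368.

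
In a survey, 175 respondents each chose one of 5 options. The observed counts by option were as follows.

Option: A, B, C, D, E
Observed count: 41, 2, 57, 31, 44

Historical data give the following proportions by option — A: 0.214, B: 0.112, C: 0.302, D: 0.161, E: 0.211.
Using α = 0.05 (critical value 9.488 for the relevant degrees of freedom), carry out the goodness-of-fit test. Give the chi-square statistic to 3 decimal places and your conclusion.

18.105; reject

Expected counts E_i = n·p_i: 175×0.214 = 37.45, 175×0.112 = 19.6, 175×0.302 = 52.85, 175×0.161 = 28.175, 175×0.211 = 36.925.
A: (41 − 37.45)²/37.45 = 12.6025/37.45 = 0.3365
B: (2 − 19.6)²/19.6 = 309.76/19.6 = 15.8041
C: (57 − 52.85)²/52.85 = 17.2225/52.85 = 0.3259
D: (31 − 28.175)²/28.175 = 7.980625/28.175 = 0.2833
E: (44 − 36.925)²/36.925 = 50.055625/36.925 = 1.3556
Sum = 18.105
df = 4. Since 18.105 > 9.488, we reject H₀.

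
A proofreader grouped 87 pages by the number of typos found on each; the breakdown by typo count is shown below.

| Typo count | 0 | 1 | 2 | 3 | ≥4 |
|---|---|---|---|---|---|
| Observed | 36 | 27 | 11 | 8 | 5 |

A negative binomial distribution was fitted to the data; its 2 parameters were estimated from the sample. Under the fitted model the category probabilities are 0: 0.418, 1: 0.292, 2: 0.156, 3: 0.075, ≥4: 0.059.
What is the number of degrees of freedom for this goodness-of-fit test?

There are k = 5 categories and 2 parameters estimated from the data, so df = 5 − 1 − 2 = 2.

2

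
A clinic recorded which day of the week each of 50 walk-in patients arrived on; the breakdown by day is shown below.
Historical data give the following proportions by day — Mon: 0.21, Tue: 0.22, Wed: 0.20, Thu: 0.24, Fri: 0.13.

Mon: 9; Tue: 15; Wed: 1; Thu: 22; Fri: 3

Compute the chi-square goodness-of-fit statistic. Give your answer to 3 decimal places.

19.987

Expected counts E_i = n·p_i: 50×0.21 = 10.5, 50×0.22 = 11, 50×0.20 = 10, 50×0.24 = 12, 50×0.13 = 6.5.
Mon: (9 − 10.5)²/10.5 = 2.25/10.5 = 0.2143
Tue: (15 − 11)²/11 = 16/11 = 1.4545
Wed: (1 − 10)²/10 = 81/10 = 8.1000
Thu: (22 − 12)²/12 = 100/12 = 8.3333
Fri: (3 − 6.5)²/6.5 = 12.25/6.5 = 1.8846
Sum = 19.987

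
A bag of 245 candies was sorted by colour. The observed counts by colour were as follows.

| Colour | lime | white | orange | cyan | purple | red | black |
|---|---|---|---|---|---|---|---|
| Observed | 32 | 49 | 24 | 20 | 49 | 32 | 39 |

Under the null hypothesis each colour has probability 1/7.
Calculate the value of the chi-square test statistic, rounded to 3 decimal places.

22.057

Expected count for each of the 7 categories: 245/7 = 35.
lime: (32 − 35)²/35 = 9/35 = 0.2571
white: (49 − 35)²/35 = 196/35 = 5.6000
orange: (24 − 35)²/35 = 121/35 = 3.4571
cyan: (20 − 35)²/35 = 225/35 = 6.4286
purple: (49 − 35)²/35 = 196/35 = 5.6000
red: (32 − 35)²/35 = 9/35 = 0.2571
black: (39 − 35)²/35 = 16/35 = 0.4571
Sum = 22.057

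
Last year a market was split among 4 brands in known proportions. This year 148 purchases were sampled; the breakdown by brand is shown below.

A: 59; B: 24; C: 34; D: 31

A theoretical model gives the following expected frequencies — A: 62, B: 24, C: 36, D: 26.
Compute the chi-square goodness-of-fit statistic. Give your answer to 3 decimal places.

1.218

A: (59 − 62)²/62 = 9/62 = 0.1452
B: (24 − 24)²/24 = 0/24 = 0.0000
C: (34 − 36)²/36 = 4/36 = 0.1111
D: (31 − 26)²/26 = 25/26 = 0.9615
Sum = 1.218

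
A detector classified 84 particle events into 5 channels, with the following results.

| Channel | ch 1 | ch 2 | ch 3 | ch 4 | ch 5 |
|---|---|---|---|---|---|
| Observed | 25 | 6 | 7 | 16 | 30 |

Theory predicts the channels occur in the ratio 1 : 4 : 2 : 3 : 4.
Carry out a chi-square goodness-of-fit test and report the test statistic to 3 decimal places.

Ratio total = 14. Expected counts: 84×1/14 = 6, 84×4/14 = 24, 84×2/14 = 12, 84×3/14 = 18, 84×4/14 = 24.
ch 1: (25 − 6)²/6 = 361/6 = 60.1667
ch 2: (6 − 24)²/24 = 324/24 = 13.5000
ch 3: (7 − 12)²/12 = 25/12 = 2.0833
ch 4: (16 − 18)²/18 = 4/18 = 0.2222
ch 5: (30 − 24)²/24 = 36/24 = 1.5000
Sum = 77.472

77.472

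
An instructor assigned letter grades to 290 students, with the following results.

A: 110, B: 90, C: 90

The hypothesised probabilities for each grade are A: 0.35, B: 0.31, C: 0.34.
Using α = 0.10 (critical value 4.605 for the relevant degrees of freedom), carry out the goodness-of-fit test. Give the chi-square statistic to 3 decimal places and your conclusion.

Expected counts E_i = n·p_i: 290×0.35 = 101.5, 290×0.31 = 89.9, 290×0.34 = 98.6.
χ² = (110−101.5)²/101.5 + (90−89.9)²/89.9 + (90−98.6)²/98.6
   = 0.7118 + 0.0001 + 0.7501
Sum = 1.462
df = 2. Since 1.462 < 4.605, we do not reject H₀.

1.462; do not reject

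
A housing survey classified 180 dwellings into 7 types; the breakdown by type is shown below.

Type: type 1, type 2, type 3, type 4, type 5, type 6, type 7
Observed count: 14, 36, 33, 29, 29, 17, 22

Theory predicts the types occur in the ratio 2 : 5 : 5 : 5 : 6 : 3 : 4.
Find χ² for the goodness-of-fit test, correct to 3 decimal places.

Ratio total = 30. Expected counts: 180×2/30 = 12, 180×5/30 = 30, 180×5/30 = 30, 180×5/30 = 30, 180×6/30 = 36, 180×3/30 = 18, 180×4/30 = 24.
type 1: (14 − 12)²/12 = 4/12 = 0.3333
type 2: (36 − 30)²/30 = 36/30 = 1.2000
type 3: (33 − 30)²/30 = 9/30 = 0.3000
type 4: (29 − 30)²/30 = 1/30 = 0.0333
type 5: (29 − 36)²/36 = 49/36 = 1.3611
type 6: (17 − 18)²/18 = 1/18 = 0.0556
type 7: (22 − 24)²/24 = 4/24 = 0.1667
Sum = 3.450

3.450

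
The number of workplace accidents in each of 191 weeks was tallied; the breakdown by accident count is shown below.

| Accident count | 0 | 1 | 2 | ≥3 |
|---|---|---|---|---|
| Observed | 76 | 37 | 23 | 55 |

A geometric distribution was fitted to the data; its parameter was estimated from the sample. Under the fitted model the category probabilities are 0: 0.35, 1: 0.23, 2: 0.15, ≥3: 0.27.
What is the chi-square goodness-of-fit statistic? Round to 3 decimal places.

Expected counts E_i = n·p_i: 191×0.35 = 66.85, 191×0.23 = 43.93, 191×0.15 = 28.65, 191×0.27 = 51.57.
χ² = (76−66.85)²/66.85 + (37−43.93)²/43.93 + (23−28.65)²/28.65 + (55−51.57)²/51.57
   = 1.2524 + 1.0932 + 1.1142 + 0.2281
Sum = 3.688

3.688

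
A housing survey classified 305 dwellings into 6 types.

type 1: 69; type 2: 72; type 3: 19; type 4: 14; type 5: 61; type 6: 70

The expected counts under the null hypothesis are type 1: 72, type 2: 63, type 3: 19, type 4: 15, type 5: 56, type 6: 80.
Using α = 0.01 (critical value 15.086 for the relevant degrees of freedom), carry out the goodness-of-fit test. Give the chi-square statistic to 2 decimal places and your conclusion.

3.17; do not reject

type 1: (69 − 72)²/72 = 9/72 = 0.125
type 2: (72 − 63)²/63 = 81/63 = 1.286
type 3: (19 − 19)²/19 = 0/19 = 0.000
type 4: (14 − 15)²/15 = 1/15 = 0.067
type 5: (61 − 56)²/56 = 25/56 = 0.446
type 6: (70 − 80)²/80 = 100/80 = 1.250
Sum = 3.17
df = 5. Since 3.17 < 15.086, we do not reject H₀.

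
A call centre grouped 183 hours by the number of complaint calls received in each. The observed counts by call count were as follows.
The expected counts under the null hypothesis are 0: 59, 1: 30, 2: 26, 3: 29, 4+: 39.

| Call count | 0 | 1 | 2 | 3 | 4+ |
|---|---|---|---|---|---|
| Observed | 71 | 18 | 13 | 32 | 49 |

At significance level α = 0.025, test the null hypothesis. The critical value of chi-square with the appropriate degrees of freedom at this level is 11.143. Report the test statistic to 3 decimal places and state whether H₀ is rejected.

16.615; reject

cat         O        E   (O−E)²/E
0          71       59     2.4407
1          18       30     4.8000
2          13       26     6.5000
3          32       29     0.3103
4+         49       39     2.5641
Sum = 16.615
df = 4. Since 16.615 > 11.143, we reject H₀.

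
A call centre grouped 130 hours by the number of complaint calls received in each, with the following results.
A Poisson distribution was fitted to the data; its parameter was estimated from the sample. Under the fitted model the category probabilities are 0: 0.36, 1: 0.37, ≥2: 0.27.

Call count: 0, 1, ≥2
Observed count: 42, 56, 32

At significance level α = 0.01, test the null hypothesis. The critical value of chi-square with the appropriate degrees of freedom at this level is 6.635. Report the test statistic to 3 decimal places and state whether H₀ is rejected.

Expected counts E_i = n·p_i: 130×0.36 = 46.8, 130×0.37 = 48.1, 130×0.27 = 35.1.
cat         O        E   (O−E)²/E
0          42     46.8     0.4923
1          56     48.1     1.2975
≥2         32     35.1     0.2738
Sum = 2.064
df = 1. Since 2.064 < 6.635, we do not reject H₀.

2.064; do not reject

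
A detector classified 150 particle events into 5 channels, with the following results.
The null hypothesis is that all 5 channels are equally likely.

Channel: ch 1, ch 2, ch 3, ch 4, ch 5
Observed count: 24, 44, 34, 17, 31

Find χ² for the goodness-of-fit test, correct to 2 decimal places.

Under H₀ each category has probability 1/5, so each expected count is 150/5 = 30.
χ² = (24−30)²/30 + (44−30)²/30 + (34−30)²/30 + (17−30)²/30 + (31−30)²/30
   = 1.200 + 6.533 + 0.533 + 5.633 + 0.033
Sum = 13.93

13.93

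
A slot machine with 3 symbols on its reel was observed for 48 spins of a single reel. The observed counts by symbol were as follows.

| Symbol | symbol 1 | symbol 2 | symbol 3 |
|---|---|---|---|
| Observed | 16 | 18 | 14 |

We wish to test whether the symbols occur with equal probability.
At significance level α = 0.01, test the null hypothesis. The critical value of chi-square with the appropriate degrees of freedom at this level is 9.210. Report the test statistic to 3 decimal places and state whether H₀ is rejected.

Expected count for each of the 3 categories: 48/3 = 16.
cat           O        E   (O−E)²/E
symbol 1     16       16     0.0000
symbol 2     18       16     0.2500
symbol 3     14       16     0.2500
Sum = 0.500
df = 2. Since 0.500 < 9.210, we do not reject H₀.

0.500; do not reject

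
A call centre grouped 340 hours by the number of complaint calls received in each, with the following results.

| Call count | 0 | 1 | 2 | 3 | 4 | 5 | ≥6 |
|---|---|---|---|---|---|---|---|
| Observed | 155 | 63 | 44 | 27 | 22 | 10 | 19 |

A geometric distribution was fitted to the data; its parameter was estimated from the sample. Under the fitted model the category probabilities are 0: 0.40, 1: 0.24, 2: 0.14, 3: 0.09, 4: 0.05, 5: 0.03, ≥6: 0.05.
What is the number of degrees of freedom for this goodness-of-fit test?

5

There are k = 7 categories and 1 parameter estimated from the data, so df = 7 − 1 − 1 = 5.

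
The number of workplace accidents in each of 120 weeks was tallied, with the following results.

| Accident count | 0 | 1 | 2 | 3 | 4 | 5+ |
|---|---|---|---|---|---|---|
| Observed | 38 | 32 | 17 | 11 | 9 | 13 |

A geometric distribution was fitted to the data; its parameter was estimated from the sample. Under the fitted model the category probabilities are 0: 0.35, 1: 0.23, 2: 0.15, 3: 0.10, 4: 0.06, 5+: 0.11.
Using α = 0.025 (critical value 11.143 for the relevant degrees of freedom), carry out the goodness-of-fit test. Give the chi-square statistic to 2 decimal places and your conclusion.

1.67; do not reject

Expected counts E_i = n·p_i: 120×0.35 = 42, 120×0.23 = 27.6, 120×0.15 = 18, 120×0.10 = 12, 120×0.06 = 7.2, 120×0.11 = 13.2.
cat         O        E   (O−E)²/E
0          38       42      0.381
1          32     27.6      0.701
2          17       18      0.056
3          11       12      0.083
4           9      7.2      0.450
5+         13     13.2      0.003
Sum = 1.67
df = 4. Since 1.67 < 11.143, we do not reject H₀.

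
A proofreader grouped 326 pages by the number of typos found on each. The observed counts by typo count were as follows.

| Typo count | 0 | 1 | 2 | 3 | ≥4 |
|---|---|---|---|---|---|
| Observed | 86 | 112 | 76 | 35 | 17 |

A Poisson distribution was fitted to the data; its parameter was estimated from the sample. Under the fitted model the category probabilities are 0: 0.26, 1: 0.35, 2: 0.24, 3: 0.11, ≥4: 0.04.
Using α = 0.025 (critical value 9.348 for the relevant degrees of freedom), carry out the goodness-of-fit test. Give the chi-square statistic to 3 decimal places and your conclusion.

Expected counts E_i = n·p_i: 326×0.26 = 84.76, 326×0.35 = 114.1, 326×0.24 = 78.24, 326×0.11 = 35.86, 326×0.04 = 13.04.
0: (86 − 84.76)²/84.76 = 1.5376/84.76 = 0.0181
1: (112 − 114.1)²/114.1 = 4.41/114.1 = 0.0387
2: (76 − 78.24)²/78.24 = 5.0176/78.24 = 0.0641
3: (35 − 35.86)²/35.86 = 0.7396/35.86 = 0.0206
≥4: (17 − 13.04)²/13.04 = 15.6816/13.04 = 1.2026
Sum = 1.344
df = 3. Since 1.344 < 9.348, we do not reject H₀.

1.344; do not reject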